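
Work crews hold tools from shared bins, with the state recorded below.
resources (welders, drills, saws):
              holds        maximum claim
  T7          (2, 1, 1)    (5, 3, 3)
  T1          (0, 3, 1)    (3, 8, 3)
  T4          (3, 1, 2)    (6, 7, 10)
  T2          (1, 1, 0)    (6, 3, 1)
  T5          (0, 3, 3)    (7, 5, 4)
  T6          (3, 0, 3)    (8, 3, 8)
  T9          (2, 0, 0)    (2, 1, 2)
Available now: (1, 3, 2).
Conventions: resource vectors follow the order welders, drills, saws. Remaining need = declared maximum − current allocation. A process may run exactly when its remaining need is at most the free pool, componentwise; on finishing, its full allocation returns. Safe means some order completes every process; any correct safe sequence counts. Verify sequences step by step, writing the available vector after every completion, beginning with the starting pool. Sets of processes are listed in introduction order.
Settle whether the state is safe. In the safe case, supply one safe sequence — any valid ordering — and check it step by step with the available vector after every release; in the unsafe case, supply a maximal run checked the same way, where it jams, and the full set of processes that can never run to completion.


UNSAFE — no complete ordering exists.
Key observation: after T9, T7, T2, T1 the pool peaks at (6, 8, 4), and each blocked process is short somewhere: T4 on saws; T5 on welders; T6 on saws.
The run T9, T7, T2, T1 cannot be extended any further. Verifying each step:
  pool = (1, 3, 2)
  T9 needs (0, 1, 2) <= (1, 3, 2) -> finishes; pool += (2, 0, 0) = (3, 3, 2)
  T7 needs (3, 2, 2) <= (3, 3, 2) -> finishes; pool += (2, 1, 1) = (5, 4, 3)
  T2 needs (5, 2, 1) <= (5, 4, 3) -> finishes; pool += (1, 1, 0) = (6, 5, 3)
  T1 needs (3, 5, 2) <= (6, 5, 3) -> finishes; pool += (0, 3, 1) = (6, 8, 4)
  T4 cannot run: need (3, 6, 8) vs free (6, 8, 4) (insufficient saws)
  T5 cannot run: need (7, 2, 1) vs free (6, 8, 4) (insufficient welders)
  T6 cannot run: need (5, 3, 5) vs free (6, 8, 4) (insufficient saws)
Never able to finish: T4, T5 and T6.


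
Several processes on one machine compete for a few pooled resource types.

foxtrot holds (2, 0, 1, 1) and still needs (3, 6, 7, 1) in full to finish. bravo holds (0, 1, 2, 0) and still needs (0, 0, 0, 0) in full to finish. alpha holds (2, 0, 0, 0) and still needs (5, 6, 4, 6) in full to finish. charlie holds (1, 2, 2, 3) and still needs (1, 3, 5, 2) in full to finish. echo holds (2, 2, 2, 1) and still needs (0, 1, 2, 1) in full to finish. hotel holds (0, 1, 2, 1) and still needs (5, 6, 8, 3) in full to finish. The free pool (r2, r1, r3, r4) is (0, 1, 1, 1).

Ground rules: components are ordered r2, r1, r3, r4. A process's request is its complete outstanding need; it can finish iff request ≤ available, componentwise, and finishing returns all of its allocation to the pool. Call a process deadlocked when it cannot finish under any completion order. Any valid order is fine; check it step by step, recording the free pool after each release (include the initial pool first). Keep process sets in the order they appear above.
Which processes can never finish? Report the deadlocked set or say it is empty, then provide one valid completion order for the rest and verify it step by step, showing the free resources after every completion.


Nothing here is deadlocked.
Key observation: bravo can run right away; the returned allocation unlocks the remaining processes in turn.
The rest can finish in the order bravo, echo, charlie, foxtrot, hotel, alpha. Verifying each step:
  pool = (0, 1, 1, 1)
  run bravo (needs (0, 0, 0, 0), free (0, 1, 1, 1)); after release of (0, 1, 2, 0) the pool is (0, 2, 3, 1)
  run echo (needs (0, 1, 2, 1), free (0, 2, 3, 1)); after release of (2, 2, 2, 1) the pool is (2, 4, 5, 2)
  run charlie (needs (1, 3, 5, 2), free (2, 4, 5, 2)); after release of (1, 2, 2, 3) the pool is (3, 6, 7, 5)
  run foxtrot (needs (3, 6, 7, 1), free (3, 6, 7, 5)); after release of (2, 0, 1, 1) the pool is (5, 6, 8, 6)
  run hotel (needs (5, 6, 8, 3), free (5, 6, 8, 6)); after release of (0, 1, 2, 1) the pool is (5, 7, 10, 7)
  run alpha (needs (5, 6, 4, 6), free (5, 7, 10, 7)); after release of (2, 0, 0, 0) the pool is (7, 7, 10, 7)


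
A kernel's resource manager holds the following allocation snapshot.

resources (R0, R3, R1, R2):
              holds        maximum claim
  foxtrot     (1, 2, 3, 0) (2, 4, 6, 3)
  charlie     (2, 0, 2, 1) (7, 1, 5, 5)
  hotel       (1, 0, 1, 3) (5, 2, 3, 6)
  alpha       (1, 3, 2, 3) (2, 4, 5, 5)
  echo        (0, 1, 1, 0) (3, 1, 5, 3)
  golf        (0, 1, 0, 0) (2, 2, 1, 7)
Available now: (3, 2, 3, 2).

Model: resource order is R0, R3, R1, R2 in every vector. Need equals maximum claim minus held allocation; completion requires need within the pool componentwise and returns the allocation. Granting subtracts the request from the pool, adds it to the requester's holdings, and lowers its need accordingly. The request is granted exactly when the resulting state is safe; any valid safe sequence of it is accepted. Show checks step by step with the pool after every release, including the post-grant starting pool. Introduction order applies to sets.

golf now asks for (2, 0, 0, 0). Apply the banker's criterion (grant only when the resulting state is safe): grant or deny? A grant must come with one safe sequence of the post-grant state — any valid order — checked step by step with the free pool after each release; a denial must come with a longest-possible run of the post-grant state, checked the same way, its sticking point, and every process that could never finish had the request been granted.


DENY — the pretend-granted state is unsafe.
Key observation: after alpha, foxtrot, echo the pool peaks at (3, 8, 9, 5), and each blocked process is short somewhere: charlie on R0; hotel on R0; golf on R2.
On the post-grant state, alpha, foxtrot, echo is a maximal run — nothing extends it. Verifying each step:
  pool = (1, 2, 3, 2)
  alpha needs (1, 1, 3, 2) <= (1, 2, 3, 2) -> finishes; pool += (1, 3, 2, 3) = (2, 5, 5, 5)
  foxtrot needs (1, 2, 3, 3) <= (2, 5, 5, 5) -> finishes; pool += (1, 2, 3, 0) = (3, 7, 8, 5)
  echo needs (3, 0, 4, 3) <= (3, 7, 8, 5) -> finishes; pool += (0, 1, 1, 0) = (3, 8, 9, 5)
  charlie still needs (5, 1, 3, 4) but only (3, 8, 9, 5) is free — short on R0
  hotel still needs (4, 2, 2, 3) but only (3, 8, 9, 5) is free — short on R0
  golf still needs (0, 1, 1, 7) but only (3, 8, 9, 5) is free — short on R2
Processes that could never finish after the grant: charlie, hotel and golf.


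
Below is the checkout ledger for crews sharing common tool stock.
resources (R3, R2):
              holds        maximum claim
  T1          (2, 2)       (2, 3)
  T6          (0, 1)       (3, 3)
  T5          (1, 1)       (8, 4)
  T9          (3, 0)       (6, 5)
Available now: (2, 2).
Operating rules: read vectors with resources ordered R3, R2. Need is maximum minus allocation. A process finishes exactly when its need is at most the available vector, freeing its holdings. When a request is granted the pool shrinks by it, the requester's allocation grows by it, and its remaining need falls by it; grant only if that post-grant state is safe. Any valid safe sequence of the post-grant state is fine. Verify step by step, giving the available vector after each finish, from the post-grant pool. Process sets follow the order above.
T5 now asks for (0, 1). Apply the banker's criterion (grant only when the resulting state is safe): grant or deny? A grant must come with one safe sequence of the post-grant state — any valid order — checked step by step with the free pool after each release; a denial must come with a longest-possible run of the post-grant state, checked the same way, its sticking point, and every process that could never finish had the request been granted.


DENY. Granting would leave the state unsafe.
Key observation: after T1, T6 the pool peaks at (4, 4), and each blocked process is short somewhere: T5 on R3; T9 on R2.
After a pretend grant, a maximal execution: T1, T6 — then nothing else fits. Walking it through:
  pool = (2, 1)
  T1: need (0, 1) fits (2, 1); releases (2, 2), pool now (4, 3)
  T6: need (3, 2) fits (4, 3); releases (0, 1), pool now (4, 4)
  T5 cannot run: need (7, 2) vs free (4, 4) (insufficient R3)
  T9 cannot run: need (3, 5) vs free (4, 4) (insufficient R2)
Had the request been granted, T5 and T9 could never finish.


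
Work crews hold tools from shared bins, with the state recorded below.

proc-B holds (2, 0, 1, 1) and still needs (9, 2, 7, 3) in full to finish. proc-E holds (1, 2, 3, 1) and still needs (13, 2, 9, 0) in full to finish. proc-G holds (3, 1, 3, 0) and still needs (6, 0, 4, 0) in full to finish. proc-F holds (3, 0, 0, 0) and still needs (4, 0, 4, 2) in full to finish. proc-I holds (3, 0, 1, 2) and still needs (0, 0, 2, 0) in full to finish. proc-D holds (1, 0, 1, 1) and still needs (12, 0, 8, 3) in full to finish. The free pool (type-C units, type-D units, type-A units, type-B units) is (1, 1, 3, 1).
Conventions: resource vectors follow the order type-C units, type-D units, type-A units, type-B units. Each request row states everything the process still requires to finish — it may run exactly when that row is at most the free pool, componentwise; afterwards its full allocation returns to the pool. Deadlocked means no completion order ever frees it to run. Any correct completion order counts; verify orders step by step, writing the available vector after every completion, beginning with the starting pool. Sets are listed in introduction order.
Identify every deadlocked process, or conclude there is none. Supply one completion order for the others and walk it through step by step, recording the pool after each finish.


No process is deadlocked.
Key observation: proc-I leads a chain of completions in which each release enables another process.
One completion order for the rest: proc-I, proc-F, proc-G, proc-B, proc-D, proc-E. Verifying each step:
  pool = (1, 1, 3, 1)
  proc-I needs (0, 0, 2, 0) <= (1, 1, 3, 1) -> finishes; pool += (3, 0, 1, 2) = (4, 1, 4, 3)
  proc-F needs (4, 0, 4, 2) <= (4, 1, 4, 3) -> finishes; pool += (3, 0, 0, 0) = (7, 1, 4, 3)
  proc-G needs (6, 0, 4, 0) <= (7, 1, 4, 3) -> finishes; pool += (3, 1, 3, 0) = (10, 2, 7, 3)
  proc-B needs (9, 2, 7, 3) <= (10, 2, 7, 3) -> finishes; pool += (2, 0, 1, 1) = (12, 2, 8, 4)
  proc-D needs (12, 0, 8, 3) <= (12, 2, 8, 4) -> finishes; pool += (1, 0, 1, 1) = (13, 2, 9, 5)
  proc-E needs (13, 2, 9, 0) <= (13, 2, 9, 5) -> finishes; pool += (1, 2, 3, 1) = (14, 4, 12, 6)


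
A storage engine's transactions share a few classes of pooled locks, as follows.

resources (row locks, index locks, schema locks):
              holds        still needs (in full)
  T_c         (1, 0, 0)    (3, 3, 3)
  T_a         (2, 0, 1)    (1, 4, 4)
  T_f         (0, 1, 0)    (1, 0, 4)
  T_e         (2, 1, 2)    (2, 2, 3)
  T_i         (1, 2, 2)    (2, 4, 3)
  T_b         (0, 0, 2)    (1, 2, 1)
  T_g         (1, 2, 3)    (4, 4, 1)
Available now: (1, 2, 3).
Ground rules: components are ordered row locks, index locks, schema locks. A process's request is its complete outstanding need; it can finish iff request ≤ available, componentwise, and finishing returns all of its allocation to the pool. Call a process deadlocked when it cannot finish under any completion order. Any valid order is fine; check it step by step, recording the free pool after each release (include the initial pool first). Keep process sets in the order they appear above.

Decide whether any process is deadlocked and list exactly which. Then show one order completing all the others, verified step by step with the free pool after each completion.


The deadlocked set is T_c, T_a, T_e, T_i and T_g.
Key observation: after T_b, T_f the pool peaks at (1, 3, 5), and each blocked process is short somewhere: T_c on row locks; T_a on index locks; T_e on row locks; T_i on row locks, index locks; T_g on row locks, index locks.
A valid finishing order for the others: T_b, T_f. Check, step by step:
  pool = (1, 2, 3)
  T_b needs (1, 2, 1) <= (1, 2, 3) -> finishes; pool += (0, 0, 2) = (1, 2, 5)
  T_f needs (1, 0, 4) <= (1, 2, 5) -> finishes; pool += (0, 1, 0) = (1, 3, 5)
The blocked processes can never fit:
  blocked: T_c wants (3, 3, 3), pool (1, 3, 5) — not enough row locks
  blocked: T_a wants (1, 4, 4), pool (1, 3, 5) — not enough index locks
  blocked: T_e wants (2, 2, 3), pool (1, 3, 5) — not enough row locks
  blocked: T_i wants (2, 4, 3), pool (1, 3, 5) — not enough row locks and index locks
  blocked: T_g wants (4, 4, 1), pool (1, 3, 5) — not enough row locks and index locks


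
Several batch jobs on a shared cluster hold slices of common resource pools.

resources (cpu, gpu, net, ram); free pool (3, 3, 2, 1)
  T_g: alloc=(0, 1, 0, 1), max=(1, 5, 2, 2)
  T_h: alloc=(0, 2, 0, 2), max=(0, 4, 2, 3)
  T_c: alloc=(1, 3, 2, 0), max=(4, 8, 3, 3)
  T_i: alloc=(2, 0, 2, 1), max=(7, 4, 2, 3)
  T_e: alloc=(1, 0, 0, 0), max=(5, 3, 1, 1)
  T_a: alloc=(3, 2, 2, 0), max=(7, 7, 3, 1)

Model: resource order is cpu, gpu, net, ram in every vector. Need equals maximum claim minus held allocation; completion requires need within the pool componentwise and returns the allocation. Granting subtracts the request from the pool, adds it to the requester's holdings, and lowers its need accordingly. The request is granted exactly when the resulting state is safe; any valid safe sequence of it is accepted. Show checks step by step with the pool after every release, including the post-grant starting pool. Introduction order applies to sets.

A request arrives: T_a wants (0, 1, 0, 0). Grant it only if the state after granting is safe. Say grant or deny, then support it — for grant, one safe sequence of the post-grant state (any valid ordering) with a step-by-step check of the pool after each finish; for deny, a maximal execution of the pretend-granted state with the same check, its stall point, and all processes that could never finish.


GRANT. The post-grant state is safe; one safe sequence: T_h, T_g, T_c, T_a, T_e, T_i.
Key observation: (3, 2, 2, 1) free after granting still covers T_h first, and each release covers the next.
Step-by-step check of the post-grant state:
  pool = (3, 2, 2, 1)
  run T_h (needs (0, 2, 2, 1), free (3, 2, 2, 1)); after release of (0, 2, 0, 2) the pool is (3, 4, 2, 3)
  run T_g (needs (1, 4, 2, 1), free (3, 4, 2, 3)); after release of (0, 1, 0, 1) the pool is (3, 5, 2, 4)
  run T_c (needs (3, 5, 1, 3), free (3, 5, 2, 4)); after release of (1, 3, 2, 0) the pool is (4, 8, 4, 4)
  run T_a (needs (4, 4, 1, 1), free (4, 8, 4, 4)); after release of (3, 3, 2, 0) the pool is (7, 11, 6, 4)
  run T_e (needs (4, 3, 1, 1), free (7, 11, 6, 4)); after release of (1, 0, 0, 0) the pool is (8, 11, 6, 4)
  run T_i (needs (5, 4, 0, 2), free (8, 11, 6, 4)); after release of (2, 0, 2, 1) the pool is (10, 11, 8, 5)


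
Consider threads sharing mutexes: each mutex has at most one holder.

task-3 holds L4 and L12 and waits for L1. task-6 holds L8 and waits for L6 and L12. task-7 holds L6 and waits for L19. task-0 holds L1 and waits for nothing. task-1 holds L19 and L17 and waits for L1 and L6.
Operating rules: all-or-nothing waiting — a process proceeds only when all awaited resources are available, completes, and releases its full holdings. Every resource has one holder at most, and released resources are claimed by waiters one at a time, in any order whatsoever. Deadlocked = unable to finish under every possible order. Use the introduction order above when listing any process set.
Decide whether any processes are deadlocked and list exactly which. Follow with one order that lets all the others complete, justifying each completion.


The deadlocked set is task-6, task-7 and task-1.
Key observation: the knot is the closed ring of waits task-7 -> task-1 -> task-7; task-6 waits into the deadlock from upstream.
The rest can finish in the order task-0, task-3.
Check, step by step:
  run task-0 (it waits on nothing); releases L1
  task-3: everything it awaited (L1) is free; runs, freeing L4 and L12


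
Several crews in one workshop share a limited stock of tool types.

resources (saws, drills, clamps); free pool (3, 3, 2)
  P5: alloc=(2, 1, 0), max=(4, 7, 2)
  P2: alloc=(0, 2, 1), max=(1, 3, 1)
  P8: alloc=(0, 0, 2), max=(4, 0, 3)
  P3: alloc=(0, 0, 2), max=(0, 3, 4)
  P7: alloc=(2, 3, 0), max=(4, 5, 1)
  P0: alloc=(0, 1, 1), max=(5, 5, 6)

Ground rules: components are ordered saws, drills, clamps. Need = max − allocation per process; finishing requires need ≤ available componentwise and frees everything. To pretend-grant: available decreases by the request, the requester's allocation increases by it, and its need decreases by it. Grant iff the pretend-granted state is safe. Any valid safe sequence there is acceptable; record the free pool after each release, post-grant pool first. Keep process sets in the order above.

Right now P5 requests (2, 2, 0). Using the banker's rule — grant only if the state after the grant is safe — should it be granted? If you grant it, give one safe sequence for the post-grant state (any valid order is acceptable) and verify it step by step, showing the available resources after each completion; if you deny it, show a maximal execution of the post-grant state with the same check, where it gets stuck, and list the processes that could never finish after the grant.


DENY: after the grant no complete ordering would exist.
Key observation: after P2, P3 the pool peaks at (1, 3, 5), and each blocked process is short somewhere: P5 on drills; P8 on saws; P7 on saws; P0 on saws, drills.
Pretend the grant happened; the run P2, P3 goes as far as possible. Verifying each step:
  pool = (1, 1, 2)
  P2 needs (1, 1, 0) <= (1, 1, 2) -> finishes; pool += (0, 2, 1) = (1, 3, 3)
  P3 needs (0, 3, 2) <= (1, 3, 3) -> finishes; pool += (0, 0, 2) = (1, 3, 5)
  P5 still needs (0, 4, 2) but only (1, 3, 5) is free — short on drills
  P8 still needs (4, 0, 1) but only (1, 3, 5) is free — short on saws
  P7 still needs (2, 2, 1) but only (1, 3, 5) is free — short on saws
  P0 still needs (5, 4, 5) but only (1, 3, 5) is free — short on saws and drills
Processes that could never finish after the grant: P5, P8, P7 and P0.


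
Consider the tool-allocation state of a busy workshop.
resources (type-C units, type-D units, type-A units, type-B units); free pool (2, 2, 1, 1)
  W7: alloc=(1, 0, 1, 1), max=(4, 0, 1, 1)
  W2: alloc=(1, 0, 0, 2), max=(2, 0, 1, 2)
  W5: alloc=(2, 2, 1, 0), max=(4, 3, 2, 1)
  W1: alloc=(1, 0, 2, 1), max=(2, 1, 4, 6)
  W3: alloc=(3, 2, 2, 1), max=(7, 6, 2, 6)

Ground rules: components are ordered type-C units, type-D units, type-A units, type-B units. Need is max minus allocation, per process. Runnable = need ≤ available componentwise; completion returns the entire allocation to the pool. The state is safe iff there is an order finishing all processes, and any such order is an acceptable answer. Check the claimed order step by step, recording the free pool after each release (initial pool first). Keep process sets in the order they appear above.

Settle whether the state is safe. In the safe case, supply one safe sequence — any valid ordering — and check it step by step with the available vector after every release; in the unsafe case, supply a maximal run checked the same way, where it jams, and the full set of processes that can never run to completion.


The state is UNSAFE.
Key observation: after W2, W7, W5 complete, (6, 4, 3, 4) is the best the pool ever gets, yet each leftover process wants more type-B units.
A maximal execution: W2, W7, W5 — then nothing else fits. Verifying each step:
  pool = (2, 2, 1, 1)
  W2: need (1, 0, 1, 0) fits (2, 2, 1, 1); releases (1, 0, 0, 2), pool now (3, 2, 1, 3)
  W7: need (3, 0, 0, 0) fits (3, 2, 1, 3); releases (1, 0, 1, 1), pool now (4, 2, 2, 4)
  W5: need (2, 1, 1, 1) fits (4, 2, 2, 4); releases (2, 2, 1, 0), pool now (6, 4, 3, 4)
  W1 still needs (1, 1, 2, 5) but only (6, 4, 3, 4) is free — short on type-B units
  W3 still needs (4, 4, 0, 5) but only (6, 4, 3, 4) is free — short on type-B units
Processes that can never finish: W1 and W3.


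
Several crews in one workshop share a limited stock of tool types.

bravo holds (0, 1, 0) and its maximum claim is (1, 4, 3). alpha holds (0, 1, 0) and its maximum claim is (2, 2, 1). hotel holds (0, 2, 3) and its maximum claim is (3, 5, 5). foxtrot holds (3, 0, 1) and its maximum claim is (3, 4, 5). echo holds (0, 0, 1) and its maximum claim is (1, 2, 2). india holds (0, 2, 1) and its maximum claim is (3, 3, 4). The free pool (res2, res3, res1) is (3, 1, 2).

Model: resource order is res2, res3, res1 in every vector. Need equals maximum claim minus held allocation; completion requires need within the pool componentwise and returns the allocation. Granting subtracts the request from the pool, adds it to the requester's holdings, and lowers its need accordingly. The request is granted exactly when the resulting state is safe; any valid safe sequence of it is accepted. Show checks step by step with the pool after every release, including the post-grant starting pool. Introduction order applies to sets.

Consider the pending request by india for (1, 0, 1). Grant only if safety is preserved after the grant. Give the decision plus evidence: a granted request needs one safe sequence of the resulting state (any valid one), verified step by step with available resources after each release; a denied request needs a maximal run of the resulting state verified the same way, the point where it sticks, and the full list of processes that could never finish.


GRANT: granting preserves safety; a valid post-grant sequence is alpha, echo, india, bravo, hotel, foxtrot.
Key observation: the grant leaves (2, 1, 1) free — enough for alpha, whose release restarts the cascade.
Step-by-step check of the post-grant state:
  pool = (2, 1, 1)
  alpha: need (2, 1, 1) fits (2, 1, 1); releases (0, 1, 0), pool now (2, 2, 1)
  echo: need (1, 2, 1) fits (2, 2, 1); releases (0, 0, 1), pool now (2, 2, 2)
  india: need (2, 1, 2) fits (2, 2, 2); releases (1, 2, 2), pool now (3, 4, 4)
  bravo: need (1, 3, 3) fits (3, 4, 4); releases (0, 1, 0), pool now (3, 5, 4)
  hotel: need (3, 3, 2) fits (3, 5, 4); releases (0, 2, 3), pool now (3, 7, 7)
  foxtrot: need (0, 4, 4) fits (3, 7, 7); releases (3, 0, 1), pool now (6, 7, 8)


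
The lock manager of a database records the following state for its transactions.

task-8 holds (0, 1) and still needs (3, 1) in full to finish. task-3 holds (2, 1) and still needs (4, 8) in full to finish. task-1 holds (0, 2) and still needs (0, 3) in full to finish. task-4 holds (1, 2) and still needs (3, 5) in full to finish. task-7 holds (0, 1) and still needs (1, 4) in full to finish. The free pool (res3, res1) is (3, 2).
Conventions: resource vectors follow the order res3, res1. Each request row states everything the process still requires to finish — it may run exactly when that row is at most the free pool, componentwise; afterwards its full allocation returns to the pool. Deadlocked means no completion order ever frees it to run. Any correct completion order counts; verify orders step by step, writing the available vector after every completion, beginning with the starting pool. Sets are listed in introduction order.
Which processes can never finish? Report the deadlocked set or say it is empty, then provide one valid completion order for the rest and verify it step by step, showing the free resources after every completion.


Nothing here is deadlocked.
Key observation: task-8 can run right away; the returned allocation unlocks the remaining processes in turn.
One completion order for the rest: task-8, task-1, task-4, task-7, task-3. Check, step by step:
  pool = (3, 2)
  task-8: need (3, 1) fits (3, 2); releases (0, 1), pool now (3, 3)
  task-1: need (0, 3) fits (3, 3); releases (0, 2), pool now (3, 5)
  task-4: need (3, 5) fits (3, 5); releases (1, 2), pool now (4, 7)
  task-7: need (1, 4) fits (4, 7); releases (0, 1), pool now (4, 8)
  task-3: need (4, 8) fits (4, 8); releases (2, 1), pool now (6, 9)


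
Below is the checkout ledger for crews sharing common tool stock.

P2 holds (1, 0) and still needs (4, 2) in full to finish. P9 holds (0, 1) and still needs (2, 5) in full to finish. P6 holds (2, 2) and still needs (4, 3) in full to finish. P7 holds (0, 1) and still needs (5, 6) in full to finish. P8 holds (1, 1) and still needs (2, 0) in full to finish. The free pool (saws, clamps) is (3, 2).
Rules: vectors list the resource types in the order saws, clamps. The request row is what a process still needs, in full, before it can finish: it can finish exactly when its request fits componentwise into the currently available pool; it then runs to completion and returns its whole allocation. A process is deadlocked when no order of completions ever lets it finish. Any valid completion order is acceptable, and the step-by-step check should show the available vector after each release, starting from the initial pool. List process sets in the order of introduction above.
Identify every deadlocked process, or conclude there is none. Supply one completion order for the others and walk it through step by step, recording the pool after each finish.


No process is deadlocked.
Key observation: P8 leads a chain of completions in which each release enables another process.
A valid finishing order for the others: P8, P6, P9, P2, P7. Walking it through:
  pool = (3, 2)
  P8: need (2, 0) fits (3, 2); releases (1, 1), pool now (4, 3)
  P6: need (4, 3) fits (4, 3); releases (2, 2), pool now (6, 5)
  P9: need (2, 5) fits (6, 5); releases (0, 1), pool now (6, 6)
  P2: need (4, 2) fits (6, 6); releases (1, 0), pool now (7, 6)
  P7: need (5, 6) fits (7, 6); releases (0, 1), pool now (7, 7)


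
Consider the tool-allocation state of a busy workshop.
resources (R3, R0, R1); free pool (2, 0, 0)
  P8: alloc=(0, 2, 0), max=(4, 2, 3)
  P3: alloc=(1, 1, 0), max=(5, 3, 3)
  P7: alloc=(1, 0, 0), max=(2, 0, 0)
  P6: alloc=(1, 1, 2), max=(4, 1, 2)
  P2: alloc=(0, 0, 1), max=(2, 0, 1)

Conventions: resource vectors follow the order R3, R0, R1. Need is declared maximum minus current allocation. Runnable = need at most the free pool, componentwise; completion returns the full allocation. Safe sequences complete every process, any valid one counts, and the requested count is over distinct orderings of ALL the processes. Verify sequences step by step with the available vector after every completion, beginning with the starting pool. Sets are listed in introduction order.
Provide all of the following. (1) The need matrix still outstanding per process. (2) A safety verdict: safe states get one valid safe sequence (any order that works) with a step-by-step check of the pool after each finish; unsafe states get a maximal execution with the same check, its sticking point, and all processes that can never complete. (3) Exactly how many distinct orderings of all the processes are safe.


(1) Remaining need (order R3, R0, R1):
  P8: (4, 0, 3)
  P3: (4, 2, 3)
  P7: (1, 0, 0)
  P6: (3, 0, 0)
  P2: (2, 0, 0)
(2) SAFE — a valid safe sequence is P7, P2, P6, P8, P3.
Key observation: reading the order forward, P6 is the first process whose need (3, 0, 0) meets the free pool (3, 0, 1) exactly on a resource it requests.
Check, step by step:
  pool = (2, 0, 0)
  run P7 (needs (1, 0, 0), free (2, 0, 0)); after release of (1, 0, 0) the pool is (3, 0, 0)
  run P2 (needs (2, 0, 0), free (3, 0, 0)); after release of (0, 0, 1) the pool is (3, 0, 1)
  run P6 (needs (3, 0, 0), free (3, 0, 1)); after release of (1, 1, 2) the pool is (4, 1, 3)
  run P8 (needs (4, 0, 3), free (4, 1, 3)); after release of (0, 2, 0) the pool is (4, 3, 3)
  run P3 (needs (4, 2, 3), free (4, 3, 3)); after release of (1, 1, 0) the pool is (5, 4, 3)
(3) Exactly 3 of the possible complete orderings are safe sequences.


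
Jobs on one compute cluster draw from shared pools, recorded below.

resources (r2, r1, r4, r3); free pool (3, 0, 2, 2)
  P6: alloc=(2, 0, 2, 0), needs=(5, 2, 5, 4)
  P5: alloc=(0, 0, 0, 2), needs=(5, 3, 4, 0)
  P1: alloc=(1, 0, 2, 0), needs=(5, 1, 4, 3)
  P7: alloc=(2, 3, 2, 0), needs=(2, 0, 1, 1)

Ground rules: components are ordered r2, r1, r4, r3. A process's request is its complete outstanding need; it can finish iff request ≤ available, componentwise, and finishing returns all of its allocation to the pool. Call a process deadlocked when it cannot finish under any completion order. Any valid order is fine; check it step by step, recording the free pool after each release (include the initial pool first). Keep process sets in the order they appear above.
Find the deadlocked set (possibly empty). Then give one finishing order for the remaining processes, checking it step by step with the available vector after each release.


Nothing here is deadlocked.
Key observation: starting with P7, each completion frees enough for the next — no one is permanently blocked.
A valid finishing order for the others: P7, P5, P1, P6. Verifying each step:
  pool = (3, 0, 2, 2)
  P7: need (2, 0, 1, 1) fits (3, 0, 2, 2); releases (2, 3, 2, 0), pool now (5, 3, 4, 2)
  P5: need (5, 3, 4, 0) fits (5, 3, 4, 2); releases (0, 0, 0, 2), pool now (5, 3, 4, 4)
  P1: need (5, 1, 4, 3) fits (5, 3, 4, 4); releases (1, 0, 2, 0), pool now (6, 3, 6, 4)
  P6: need (5, 2, 5, 4) fits (6, 3, 6, 4); releases (2, 0, 2, 0), pool now (8, 3, 8, 4)


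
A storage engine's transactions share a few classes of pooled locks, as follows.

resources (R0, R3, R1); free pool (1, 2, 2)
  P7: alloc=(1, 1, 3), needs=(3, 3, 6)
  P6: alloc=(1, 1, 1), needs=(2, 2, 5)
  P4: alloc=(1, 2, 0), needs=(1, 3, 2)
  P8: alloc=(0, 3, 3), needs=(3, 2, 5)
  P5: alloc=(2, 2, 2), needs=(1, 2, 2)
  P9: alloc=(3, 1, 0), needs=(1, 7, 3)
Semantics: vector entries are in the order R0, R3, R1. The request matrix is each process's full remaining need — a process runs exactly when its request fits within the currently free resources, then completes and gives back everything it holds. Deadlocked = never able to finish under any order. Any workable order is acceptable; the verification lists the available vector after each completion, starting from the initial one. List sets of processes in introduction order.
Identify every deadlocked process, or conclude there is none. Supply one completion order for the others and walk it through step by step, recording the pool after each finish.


Deadlocked: P7, P6, P8 and P9.
Key observation: after P5, P4 the pool peaks at (4, 6, 4), and each blocked process is short somewhere: P7 on R1; P6 on R1; P8 on R1; P9 on R3.
One completion order for the rest: P5, P4. Walking it through:
  pool = (1, 2, 2)
  run P5 (needs (1, 2, 2), free (1, 2, 2)); after release of (2, 2, 2) the pool is (3, 4, 4)
  run P4 (needs (1, 3, 2), free (3, 4, 4)); after release of (1, 2, 0) the pool is (4, 6, 4)
None of the blocked processes ever fits:
  blocked: P7 wants (3, 3, 6), pool (4, 6, 4) — not enough R1
  blocked: P6 wants (2, 2, 5), pool (4, 6, 4) — not enough R1
  blocked: P8 wants (3, 2, 5), pool (4, 6, 4) — not enough R1
  blocked: P9 wants (1, 7, 3), pool (4, 6, 4) — not enough R3


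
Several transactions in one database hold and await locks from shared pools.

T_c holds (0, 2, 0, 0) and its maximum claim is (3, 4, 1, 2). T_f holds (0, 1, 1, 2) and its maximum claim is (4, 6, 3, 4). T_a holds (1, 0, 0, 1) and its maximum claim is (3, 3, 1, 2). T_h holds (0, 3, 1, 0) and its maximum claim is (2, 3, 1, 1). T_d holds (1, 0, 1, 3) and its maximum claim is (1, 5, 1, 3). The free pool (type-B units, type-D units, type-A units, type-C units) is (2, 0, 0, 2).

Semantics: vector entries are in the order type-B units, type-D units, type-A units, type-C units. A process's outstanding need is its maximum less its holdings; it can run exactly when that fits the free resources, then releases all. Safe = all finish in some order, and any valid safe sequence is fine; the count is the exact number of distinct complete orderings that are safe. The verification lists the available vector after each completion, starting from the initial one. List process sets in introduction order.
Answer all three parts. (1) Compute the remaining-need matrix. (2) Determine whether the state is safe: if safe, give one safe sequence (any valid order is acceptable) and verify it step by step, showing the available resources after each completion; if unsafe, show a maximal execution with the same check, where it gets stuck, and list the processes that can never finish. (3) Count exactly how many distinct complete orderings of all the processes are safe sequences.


(1) Need matrix, components ordered type-B units, type-D units, type-A units, type-C units:
  T_c: (3, 2, 1, 2)
  T_f: (4, 5, 2, 2)
  T_a: (2, 3, 1, 1)
  T_h: (2, 0, 0, 1)
  T_d: (0, 5, 0, 0)
(2) SAFE, for example via the order T_h, T_a, T_c, T_d, T_f.
Key observation: reading the order forward, T_h is the first process whose need (2, 0, 0, 1) meets the free pool (2, 0, 0, 2) exactly on a resource it requests.
Check, step by step:
  pool = (2, 0, 0, 2)
  T_h needs (2, 0, 0, 1) <= (2, 0, 0, 2) -> finishes; pool += (0, 3, 1, 0) = (2, 3, 1, 2)
  T_a needs (2, 3, 1, 1) <= (2, 3, 1, 2) -> finishes; pool += (1, 0, 0, 1) = (3, 3, 1, 3)
  T_c needs (3, 2, 1, 2) <= (3, 3, 1, 3) -> finishes; pool += (0, 2, 0, 0) = (3, 5, 1, 3)
  T_d needs (0, 5, 0, 0) <= (3, 5, 1, 3) -> finishes; pool += (1, 0, 1, 3) = (4, 5, 2, 6)
  T_f needs (4, 5, 2, 2) <= (4, 5, 2, 6) -> finishes; pool += (0, 1, 1, 2) = (4, 6, 3, 8)
(3) Precisely 1 of the possible complete orderings is a safe sequence.


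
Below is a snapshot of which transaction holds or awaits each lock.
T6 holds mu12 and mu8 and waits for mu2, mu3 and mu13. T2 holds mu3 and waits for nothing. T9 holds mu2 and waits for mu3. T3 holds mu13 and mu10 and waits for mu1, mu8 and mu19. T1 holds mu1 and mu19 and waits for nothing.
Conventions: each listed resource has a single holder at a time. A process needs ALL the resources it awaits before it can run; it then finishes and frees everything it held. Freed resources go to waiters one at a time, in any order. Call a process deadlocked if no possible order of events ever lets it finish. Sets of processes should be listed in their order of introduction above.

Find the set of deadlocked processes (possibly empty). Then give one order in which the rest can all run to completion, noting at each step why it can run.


The deadlocked set is T6 and T3.
Key observation: T6 -> T3 -> T6 is a circular wait — nothing in it can go first; no other process is dragged down with it.
A valid finishing order for the others: T2, T1, T9.
Step-by-step check:
  T2: no waits; runs immediately, freeing mu3
  T1: no waits; runs immediately, freeing mu1 and mu19
  run T9 (all its waits — mu3 — are resolved); releases mu2


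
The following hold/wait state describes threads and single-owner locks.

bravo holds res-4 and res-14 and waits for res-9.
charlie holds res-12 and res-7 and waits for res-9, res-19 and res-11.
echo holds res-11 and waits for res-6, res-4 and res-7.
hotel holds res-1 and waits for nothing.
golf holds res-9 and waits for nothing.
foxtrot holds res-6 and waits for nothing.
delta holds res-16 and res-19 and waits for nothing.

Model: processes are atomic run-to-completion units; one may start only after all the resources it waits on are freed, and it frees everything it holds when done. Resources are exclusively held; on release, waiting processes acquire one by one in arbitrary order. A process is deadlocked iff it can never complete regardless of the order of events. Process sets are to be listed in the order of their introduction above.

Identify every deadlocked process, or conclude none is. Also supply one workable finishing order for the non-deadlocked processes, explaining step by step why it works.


Deadlocked set: charlie and echo.
Key observation: the cycle charlie -> echo -> charlie can never break — each member waits on the next; no other process is dragged down with it.
One completion order for the rest: hotel, golf, delta, bravo, foxtrot.
Check, step by step:
  hotel waits on nothing -> runs at once and releases res-1
  golf waits on nothing -> runs at once and releases res-9
  delta waits on nothing -> runs at once and releases res-16 and res-19
  run bravo (all its waits — res-9 — are resolved); releases res-4 and res-14
  foxtrot waits on nothing -> runs at once and releases res-6


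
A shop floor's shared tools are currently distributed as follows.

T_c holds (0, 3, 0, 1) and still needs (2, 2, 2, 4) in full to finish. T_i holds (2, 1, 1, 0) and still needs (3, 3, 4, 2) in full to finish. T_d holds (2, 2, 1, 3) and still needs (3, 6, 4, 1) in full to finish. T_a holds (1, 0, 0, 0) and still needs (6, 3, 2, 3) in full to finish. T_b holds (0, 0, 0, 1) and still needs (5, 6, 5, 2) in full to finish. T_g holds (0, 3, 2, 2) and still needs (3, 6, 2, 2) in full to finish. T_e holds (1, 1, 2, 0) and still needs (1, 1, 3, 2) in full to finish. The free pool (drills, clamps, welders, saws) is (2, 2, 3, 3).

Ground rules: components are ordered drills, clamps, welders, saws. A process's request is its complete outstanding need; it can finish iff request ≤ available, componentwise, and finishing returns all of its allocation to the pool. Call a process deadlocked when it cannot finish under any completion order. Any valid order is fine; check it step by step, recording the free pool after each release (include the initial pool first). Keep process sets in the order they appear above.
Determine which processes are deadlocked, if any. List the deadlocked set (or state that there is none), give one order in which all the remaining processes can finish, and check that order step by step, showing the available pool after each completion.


Deadlocked: T_c, T_d, T_a, T_b and T_g.
Key observation: after T_e, T_i the pool peaks at (5, 4, 6, 3), and each blocked process is short somewhere: T_c on saws; T_d on clamps; T_a on drills; T_b on clamps; T_g on clamps.
The rest can finish in the order T_e, T_i. Step-by-step check:
  pool = (2, 2, 3, 3)
  T_e needs (1, 1, 3, 2) <= (2, 2, 3, 3) -> finishes; pool += (1, 1, 2, 0) = (3, 3, 5, 3)
  T_i needs (3, 3, 4, 2) <= (3, 3, 5, 3) -> finishes; pool += (2, 1, 1, 0) = (5, 4, 6, 3)
The blocked processes can never fit:
  T_c still needs (2, 2, 2, 4) but only (5, 4, 6, 3) is free — short on saws
  T_d still needs (3, 6, 4, 1) but only (5, 4, 6, 3) is free — short on clamps
  T_a still needs (6, 3, 2, 3) but only (5, 4, 6, 3) is free — short on drills
  T_b still needs (5, 6, 5, 2) but only (5, 4, 6, 3) is free — short on clamps
  T_g still needs (3, 6, 2, 2) but only (5, 4, 6, 3) is free — short on clamps


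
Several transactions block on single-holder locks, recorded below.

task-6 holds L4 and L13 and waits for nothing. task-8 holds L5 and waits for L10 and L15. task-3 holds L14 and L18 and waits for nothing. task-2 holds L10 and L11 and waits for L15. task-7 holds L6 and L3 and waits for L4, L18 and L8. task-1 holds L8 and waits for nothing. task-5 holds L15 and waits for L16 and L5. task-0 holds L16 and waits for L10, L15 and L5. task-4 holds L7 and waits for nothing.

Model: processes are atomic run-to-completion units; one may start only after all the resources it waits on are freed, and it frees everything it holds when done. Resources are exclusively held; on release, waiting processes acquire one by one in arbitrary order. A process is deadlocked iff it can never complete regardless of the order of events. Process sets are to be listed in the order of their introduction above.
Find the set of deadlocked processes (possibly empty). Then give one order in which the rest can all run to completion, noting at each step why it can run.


The deadlocked set is task-8, task-2, task-5 and task-0.
Key observation: the waits loop around task-8 -> task-2 -> task-5 -> task-8 with no way out; task-0 is caught in further circular waits.
One completion order for the rest: task-1, task-4, task-3, task-6, task-7.
Step-by-step check:
  task-1: no waits; runs immediately, freeing L8
  task-4: no waits; runs immediately, freeing L7
  task-3: no waits; runs immediately, freeing L14 and L18
  task-6: no waits; runs immediately, freeing L4 and L13
  task-7: everything it awaited (L4, L18 and L8) is free; runs, freeing L6 and L3
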